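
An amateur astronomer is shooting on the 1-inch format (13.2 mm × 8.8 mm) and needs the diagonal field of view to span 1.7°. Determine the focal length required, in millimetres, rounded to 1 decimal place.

534.6 mm

Sensor diagonal = √(13.2² + 8.8²) = √251.6800 ≈ 15.8644 mm.
From α = 2·arctan(d/2f) we get f = d / (2·tan(α/2)).
With d = 15.8644 mm and α/2 = 0.85°, tan(α/2) ≈ 0.01484, so f ≈ 15.8644 / 0.02967 ≈ 534.6459 mm.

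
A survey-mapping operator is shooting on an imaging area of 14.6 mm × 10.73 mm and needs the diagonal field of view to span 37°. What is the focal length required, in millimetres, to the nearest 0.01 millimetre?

27.08 mm

Sensor diagonal = √(14.6² + 10.73²) = √328.2929 ≈ 18.1189 mm.
From α = 2·arctan(d/2f) we get f = d / (2·tan(α/2)).
With d = 18.1189 mm and α/2 = 18.5°, tan(α/2) ≈ 0.33460, so f ≈ 18.1189 / 0.66919 ≈ 27.0758 mm.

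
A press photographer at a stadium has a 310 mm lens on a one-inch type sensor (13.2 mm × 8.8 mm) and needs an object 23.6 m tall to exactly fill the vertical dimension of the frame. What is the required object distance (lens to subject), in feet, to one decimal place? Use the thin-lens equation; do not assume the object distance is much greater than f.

W: 23.6 m = 23600 mm.
Magnification m = h/W = dᵢ/dₒ; combined with 1/f = 1/dₒ + 1/dᵢ this gives dₒ = f·(1 + W/h).
dₒ = 310 mm × (1 + 23600/8.8) = 310 × 2682.8182 ≈ 831673.636 mm = 831673.636/304.8 ft = 2728.59 ft.

2728.6 ft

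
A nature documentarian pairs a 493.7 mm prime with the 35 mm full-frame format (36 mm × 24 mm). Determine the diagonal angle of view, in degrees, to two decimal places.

5.02°

Sensor diagonal = √(36² + 24²) = √1872.0000 ≈ 43.2666 mm.
Angle of view α = 2·arctan(d/2f) with d = 43.2666 mm and f = 493.7 mm.
d/2f = 0.04382; arctan(0.04382) ≈ 2.5090°, so α ≈ 5.0180°.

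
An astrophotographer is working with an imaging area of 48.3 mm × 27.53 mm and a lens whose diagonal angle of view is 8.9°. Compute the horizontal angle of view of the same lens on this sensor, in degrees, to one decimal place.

7.7°

Sensor diagonal = √(48.3² + 27.53²) = √3090.7909 ≈ 55.5949 mm.
From the diagonal AOV: f = 55.5949 / (2·tan(4.45°)) = 55.5949 / 0.15565 ≈ 357.1848 mm.
Horizontal AOV = 2·arctan(48.3 / (2 × 357.1848)) = 2·arctan(0.06761) ≈ 7.7360°.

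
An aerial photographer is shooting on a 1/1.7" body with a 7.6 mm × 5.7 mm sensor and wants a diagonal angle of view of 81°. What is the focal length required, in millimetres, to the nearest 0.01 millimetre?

Sensor diagonal = √(7.6² + 5.7²) = √90.2500 ≈ 9.5000 mm.
From α = 2·arctan(d/2f) we get f = d / (2·tan(α/2)).
With d = 9.5000 mm and α/2 = 40.5°, tan(α/2) ≈ 0.85408, so f ≈ 9.5000 / 1.70816 ≈ 5.5615 mm.

5.56 mm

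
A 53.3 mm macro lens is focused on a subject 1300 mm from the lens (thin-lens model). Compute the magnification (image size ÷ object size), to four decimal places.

Thin lens: 1/f = 1/dₒ + 1/dᵢ → 1/dᵢ = 1/53.3 − 1/1300 = 0.0179925 mm⁻¹, so dᵢ ≈ 55.5787 mm.
Magnification m = dᵢ/dₒ = 55.5787/1300 ≈ 0.04275.

0.0428×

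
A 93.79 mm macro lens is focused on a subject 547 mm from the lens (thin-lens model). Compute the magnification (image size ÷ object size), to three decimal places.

Thin lens: 1/f = 1/dₒ + 1/dᵢ → 1/dᵢ = 1/93.79 − 1/547 = 0.0088340 mm⁻¹, so dᵢ ≈ 113.1995 mm.
Magnification m = dᵢ/dₒ = 113.1995/547 ≈ 0.20695.

0.207×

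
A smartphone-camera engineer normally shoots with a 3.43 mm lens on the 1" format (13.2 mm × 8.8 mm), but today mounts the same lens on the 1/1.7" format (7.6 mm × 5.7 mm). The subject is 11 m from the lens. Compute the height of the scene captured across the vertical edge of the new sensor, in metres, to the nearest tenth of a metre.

The focal length stays 3.43 mm; the relevant sensor dimension is now h = 5.7 mm. Object distance dₒ = 11 m = 11000 mm.
Thin-lens field height W = h·(dₒ − f)/f = 5.7 × (11000 − 3.43)/3.43 ≈ 18274.183 mm = 18.2742 m.

18.3 m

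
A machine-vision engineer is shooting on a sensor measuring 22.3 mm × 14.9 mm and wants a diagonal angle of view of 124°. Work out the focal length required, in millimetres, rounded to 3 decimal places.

7.130 mm

Sensor diagonal = √(22.3² + 14.9²) = √719.3000 ≈ 26.8198 mm.
From α = 2·arctan(d/2f) we get f = d / (2·tan(α/2)).
With d = 26.8198 mm and α/2 = 62°, tan(α/2) ≈ 1.88073, so f ≈ 26.8198 / 3.76145 ≈ 7.1302 mm.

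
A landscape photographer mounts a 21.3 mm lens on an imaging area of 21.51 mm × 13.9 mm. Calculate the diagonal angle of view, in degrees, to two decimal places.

Sensor diagonal = √(21.51² + 13.9²) = √655.8901 ≈ 25.6104 mm.
Angle of view α = 2·arctan(d/2f) with d = 25.6104 mm and f = 21.3 mm.
d/2f = 0.60118; arctan(0.60118) ≈ 31.0135°, so α ≈ 62.0271°.

62.03°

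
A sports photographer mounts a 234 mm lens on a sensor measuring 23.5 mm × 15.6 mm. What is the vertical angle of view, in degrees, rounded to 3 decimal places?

3.818°

Angle of view α = 2·arctan(h/2f) with h = 15.6 mm and f = 234 mm.
h/2f = 0.03333; arctan(0.03333) ≈ 1.9092°, so α ≈ 3.8183°.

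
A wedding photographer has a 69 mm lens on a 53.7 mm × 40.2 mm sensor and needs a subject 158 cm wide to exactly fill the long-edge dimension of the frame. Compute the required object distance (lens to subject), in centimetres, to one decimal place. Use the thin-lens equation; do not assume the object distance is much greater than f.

209.9 cm

W: 158 cm = 1580 mm.
Magnification m = w/W = dᵢ/dₒ; combined with 1/f = 1/dₒ + 1/dᵢ this gives dₒ = f·(1 + W/w).
dₒ = 69 mm × (1 + 1580/53.7) = 69 × 30.4227 ≈ 2099.168 mm = 209.917 cm.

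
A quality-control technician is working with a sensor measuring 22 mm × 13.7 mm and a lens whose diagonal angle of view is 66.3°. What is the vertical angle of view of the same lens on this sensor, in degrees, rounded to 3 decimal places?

Sensor diagonal = √(22² + 13.7²) = √671.6900 ≈ 25.9170 mm.
From the diagonal AOV: f = 25.9170 / (2·tan(33.15°)) = 25.9170 / 1.30627 ≈ 19.8404 mm.
Vertical AOV = 2·arctan(13.7 / (2 × 19.8404)) = 2·arctan(0.34525) ≈ 38.0950°.

38.095°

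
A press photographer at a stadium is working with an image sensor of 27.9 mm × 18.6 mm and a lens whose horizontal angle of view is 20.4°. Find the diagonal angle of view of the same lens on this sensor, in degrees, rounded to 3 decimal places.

24.404°

From the horizontal AOV: f = 27.9 / (2·tan(10.2°)) = 27.9 / 0.35986 ≈ 77.5308 mm.
Sensor diagonal = √(27.9² + 18.6²) = √1124.3700 ≈ 33.5316 mm.
Diagonal AOV = 2·arctan(33.5316 / (2 × 77.5308)) = 2·arctan(0.21625) ≈ 24.4043°.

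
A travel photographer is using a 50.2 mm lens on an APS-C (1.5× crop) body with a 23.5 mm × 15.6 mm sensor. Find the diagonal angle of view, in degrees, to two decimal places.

Sensor diagonal = √(23.5² + 15.6²) = √795.6100 ≈ 28.2066 mm.
Angle of view α = 2·arctan(d/2f) with d = 28.2066 mm and f = 50.2 mm.
d/2f = 0.28094; arctan(0.28094) ≈ 15.6923°, so α ≈ 31.3845°.

31.38°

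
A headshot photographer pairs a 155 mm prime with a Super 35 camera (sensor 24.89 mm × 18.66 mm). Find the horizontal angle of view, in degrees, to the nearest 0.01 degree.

9.18°

Angle of view α = 2·arctan(w/2f) with w = 24.89 mm and f = 155 mm.
w/2f = 0.08029; arctan(0.08029) ≈ 4.5904°, so α ≈ 9.1809°.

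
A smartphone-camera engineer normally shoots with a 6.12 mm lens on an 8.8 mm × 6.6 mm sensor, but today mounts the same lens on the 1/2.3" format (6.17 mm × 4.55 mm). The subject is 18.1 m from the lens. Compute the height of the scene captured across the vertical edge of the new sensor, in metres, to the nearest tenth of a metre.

13.5 m

The focal length stays 6.12 mm; the relevant sensor dimension is now h = 4.55 mm. Object distance dₒ = 18.1 m = 18100 mm.
Thin-lens field height W = h·(dₒ − f)/f = 4.55 × (18100 − 6.12)/6.12 ≈ 13452.149 mm = 13.4521 m.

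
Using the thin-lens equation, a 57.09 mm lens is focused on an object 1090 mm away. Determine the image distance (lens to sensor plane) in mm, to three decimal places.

1/dᵢ = 1/f − 1/dₒ = 1/57.09 − 1/1090 = 0.0165988 mm⁻¹.
dᵢ = 1/0.0165988 ≈ 60.2454 mm.

60.245 mm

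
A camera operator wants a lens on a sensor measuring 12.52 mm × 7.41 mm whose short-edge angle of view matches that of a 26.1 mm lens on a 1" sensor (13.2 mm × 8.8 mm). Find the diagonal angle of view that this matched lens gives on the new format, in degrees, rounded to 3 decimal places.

Equal short-edge AOV ⇒ f₂ = f₁ · 7.41/8.8 = 26.1 × 0.84205 ≈ 21.9774 mm.
Sensor diagonal = √(12.52² + 7.41²) = √211.6585 ≈ 14.5485 mm.
Diagonal AOV on the new format = 2·arctan(14.5485 / (2 × 21.9774)) = 2·arctan(0.33099) ≈ 36.6278°.

36.628°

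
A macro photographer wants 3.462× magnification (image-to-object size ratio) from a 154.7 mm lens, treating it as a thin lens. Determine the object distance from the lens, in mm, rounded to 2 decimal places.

With m = dᵢ/dₒ and 1/f = 1/dₒ + 1/dᵢ, substituting dᵢ = m·dₒ gives 1/f = (1 + 1/m)/dₒ, hence dₒ = f·(1 + 1/m).
dₒ = 154.7 × (1 + 1/3.462) = 154.7 × 1.28885 ≈ 199.385 mm.

199.39 mm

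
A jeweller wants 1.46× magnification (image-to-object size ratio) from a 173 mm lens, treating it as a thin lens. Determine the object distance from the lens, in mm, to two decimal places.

291.49 mm

With m = dᵢ/dₒ and 1/f = 1/dₒ + 1/dᵢ, substituting dᵢ = m·dₒ gives 1/f = (1 + 1/m)/dₒ, hence dₒ = f·(1 + 1/m).
dₒ = 173 × (1 + 1/1.46) = 173 × 1.68493 ≈ 291.493 mm.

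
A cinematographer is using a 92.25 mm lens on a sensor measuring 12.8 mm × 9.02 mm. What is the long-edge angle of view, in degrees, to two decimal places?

Angle of view α = 2·arctan(w/2f) with w = 12.8 mm and f = 92.25 mm.
w/2f = 0.06938; arctan(0.06938) ≈ 3.9686°, so α ≈ 7.9373°.

7.94°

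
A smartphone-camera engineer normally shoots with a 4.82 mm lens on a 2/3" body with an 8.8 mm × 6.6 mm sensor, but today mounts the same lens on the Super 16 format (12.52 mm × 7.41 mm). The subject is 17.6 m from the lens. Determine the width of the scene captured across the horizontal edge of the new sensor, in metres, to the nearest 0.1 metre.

The focal length stays 4.82 mm; the relevant sensor dimension is now w = 12.52 mm. Object distance dₒ = 17.6 m = 17600 mm.
Thin-lens field width W = w·(dₒ − f)/f = 12.52 × (17600 − 4.82)/4.82 ≈ 45703.663 mm = 45.7037 m.

45.7 m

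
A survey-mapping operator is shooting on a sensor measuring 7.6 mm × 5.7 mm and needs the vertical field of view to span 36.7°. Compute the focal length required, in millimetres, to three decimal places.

From α = 2·arctan(h/2f) we get f = h / (2·tan(α/2)).
With h = 5.7 mm and α/2 = 18.35°, tan(α/2) ≈ 0.33169, so f ≈ 5.7 / 0.66337 ≈ 8.5924 mm.

8.592 mm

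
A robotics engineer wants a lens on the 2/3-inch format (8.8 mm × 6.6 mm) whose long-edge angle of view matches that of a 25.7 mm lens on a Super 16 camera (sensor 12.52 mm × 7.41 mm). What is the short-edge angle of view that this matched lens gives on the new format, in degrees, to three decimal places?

Equal long-edge AOV ⇒ f₂ = f₁ · 8.8/12.52 = 25.7 × 0.70288 ≈ 18.0639 mm.
Short-edge AOV on the new format = 2·arctan(6.6 / (2 × 18.0639)) = 2·arctan(0.18268) ≈ 20.7058°.

20.706°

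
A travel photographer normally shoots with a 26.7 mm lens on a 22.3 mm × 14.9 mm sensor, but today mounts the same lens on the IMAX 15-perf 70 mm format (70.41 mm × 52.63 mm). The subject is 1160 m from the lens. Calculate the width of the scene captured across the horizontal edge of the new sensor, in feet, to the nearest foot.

10036 ft

The focal length stays 26.7 mm; the relevant sensor dimension is now w = 70.41 mm. Object distance dₒ = 1160 m = 1.16e+06 mm.
Thin-lens field width W = w·(dₒ − f)/f = 70.41 × (1.16e+06 − 26.7)/26.7 ≈ 3058940.826 mm = 3058940.826/304.8 ft = 10035.9 ft.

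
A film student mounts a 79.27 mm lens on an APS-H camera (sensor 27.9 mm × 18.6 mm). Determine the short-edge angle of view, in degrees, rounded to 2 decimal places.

Angle of view α = 2·arctan(h/2f) with h = 18.6 mm and f = 79.27 mm.
h/2f = 0.11732; arctan(0.11732) ≈ 6.6914°, so α ≈ 13.3828°.

13.38°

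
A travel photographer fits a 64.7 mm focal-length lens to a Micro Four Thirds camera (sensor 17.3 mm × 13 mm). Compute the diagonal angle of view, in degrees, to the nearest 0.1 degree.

19.0°

Sensor diagonal = √(17.3² + 13²) = √468.2900 ≈ 21.6400 mm.
Angle of view α = 2·arctan(d/2f) with d = 21.6400 mm and f = 64.7 mm.
d/2f = 0.16723; arctan(0.16723) ≈ 9.4939°, so α ≈ 18.9878°.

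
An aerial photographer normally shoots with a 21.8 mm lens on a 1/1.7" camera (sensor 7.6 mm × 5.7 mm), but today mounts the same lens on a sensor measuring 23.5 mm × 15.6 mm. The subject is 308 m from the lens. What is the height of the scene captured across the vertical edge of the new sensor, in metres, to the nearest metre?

220 m

The focal length stays 21.8 mm; the relevant sensor dimension is now h = 15.6 mm. Object distance dₒ = 308 m = 308000 mm.
Thin-lens field height W = h·(dₒ − f)/f = 15.6 × (308000 − 21.8)/21.8 ≈ 220388.070 mm = 220.388 m.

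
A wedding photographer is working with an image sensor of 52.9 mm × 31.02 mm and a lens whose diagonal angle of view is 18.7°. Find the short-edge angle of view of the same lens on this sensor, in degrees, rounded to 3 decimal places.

Sensor diagonal = √(52.9² + 31.02²) = √3760.6504 ≈ 61.3241 mm.
From the diagonal AOV: f = 61.3241 / (2·tan(9.35°)) = 61.3241 / 0.32930 ≈ 186.2230 mm.
Short-edge AOV = 2·arctan(31.02 / (2 × 186.2230)) = 2·arctan(0.08329) ≈ 9.5220°.

9.522°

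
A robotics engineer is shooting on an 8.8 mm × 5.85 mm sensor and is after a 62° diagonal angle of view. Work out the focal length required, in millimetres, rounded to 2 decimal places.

8.79 mm

Sensor diagonal = √(8.8² + 5.85²) = √111.6625 ≈ 10.5670 mm.
From α = 2·arctan(d/2f) we get f = d / (2·tan(α/2)).
With d = 10.5670 mm and α/2 = 31°, tan(α/2) ≈ 0.60086, so f ≈ 10.5670 / 1.20172 ≈ 8.7933 mm.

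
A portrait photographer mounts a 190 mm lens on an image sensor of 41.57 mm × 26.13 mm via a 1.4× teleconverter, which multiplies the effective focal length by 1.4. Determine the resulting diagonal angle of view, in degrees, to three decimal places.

Effective focal length f = 190 × 1.4 = 266 mm.
Sensor diagonal = √(41.57² + 26.13²) = √2410.8418 ≈ 49.1003 mm.
α = 2·arctan(49.100 / (2 × 266)) = 2·arctan(0.09229) ≈ 10.5462°.

10.546°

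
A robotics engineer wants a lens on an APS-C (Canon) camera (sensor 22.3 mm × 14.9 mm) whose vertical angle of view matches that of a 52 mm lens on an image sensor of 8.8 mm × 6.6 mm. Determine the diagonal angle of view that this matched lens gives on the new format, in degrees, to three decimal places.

Equal vertical AOV ⇒ f₂ = f₁ · 14.9/6.6 = 52 × 2.25758 ≈ 117.3939 mm.
Sensor diagonal = √(22.3² + 14.9²) = √719.3000 ≈ 26.8198 mm.
Diagonal AOV on the new format = 2·arctan(26.8198 / (2 × 117.3939)) = 2·arctan(0.11423) ≈ 13.0333°.

13.033°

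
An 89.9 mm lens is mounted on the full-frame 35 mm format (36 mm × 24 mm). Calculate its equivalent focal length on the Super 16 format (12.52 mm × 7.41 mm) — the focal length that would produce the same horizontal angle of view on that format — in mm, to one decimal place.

31.3 mm

Equal angle of view means equal width/f ratio, so f₂ = f₁ · (width₂/width₁) = 89.9 × 12.52/36.
f₂ = 89.9 × 0.34778 ≈ 31.265 mm.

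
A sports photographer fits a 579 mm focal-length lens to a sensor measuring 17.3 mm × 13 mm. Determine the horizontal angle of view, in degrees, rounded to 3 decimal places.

Angle of view α = 2·arctan(w/2f) with w = 17.3 mm and f = 579 mm.
w/2f = 0.01494; arctan(0.01494) ≈ 0.8559°, so α ≈ 1.7118°.

1.712°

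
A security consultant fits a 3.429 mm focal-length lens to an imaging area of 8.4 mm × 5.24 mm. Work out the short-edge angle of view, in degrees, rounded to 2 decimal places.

74.76°

Angle of view α = 2·arctan(h/2f) with h = 5.24 mm and f = 3.429 mm.
h/2f = 0.76407; arctan(0.76407) ≈ 37.3824°, so α ≈ 74.7648°.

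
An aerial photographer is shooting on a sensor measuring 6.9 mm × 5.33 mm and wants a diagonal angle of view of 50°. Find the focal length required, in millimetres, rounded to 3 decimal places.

9.349 mm

Sensor diagonal = √(6.9² + 5.33²) = √76.0189 ≈ 8.7189 mm.
From α = 2·arctan(d/2f) we get f = d / (2·tan(α/2)).
With d = 8.7189 mm and α/2 = 25°, tan(α/2) ≈ 0.46631, so f ≈ 8.7189 / 0.93262 ≈ 9.3489 mm.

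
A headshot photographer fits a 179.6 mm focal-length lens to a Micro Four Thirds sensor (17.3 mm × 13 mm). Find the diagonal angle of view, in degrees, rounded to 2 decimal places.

Sensor diagonal = √(17.3² + 13²) = √468.2900 ≈ 21.6400 mm.
Angle of view α = 2·arctan(d/2f) with d = 21.6400 mm and f = 179.6 mm.
d/2f = 0.06025; arctan(0.06025) ≈ 3.4476°, so α ≈ 6.8952°.

6.90°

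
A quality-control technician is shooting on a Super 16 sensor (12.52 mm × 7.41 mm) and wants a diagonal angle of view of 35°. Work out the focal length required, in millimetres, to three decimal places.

23.071 mm

Sensor diagonal = √(12.52² + 7.41²) = √211.6585 ≈ 14.5485 mm.
From α = 2·arctan(d/2f) we get f = d / (2·tan(α/2)).
With d = 14.5485 mm and α/2 = 17.5°, tan(α/2) ≈ 0.31530, so f ≈ 14.5485 / 0.63060 ≈ 23.0710 mm.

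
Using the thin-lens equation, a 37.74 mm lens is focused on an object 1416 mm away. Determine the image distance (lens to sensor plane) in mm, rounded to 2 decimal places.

38.77 mm

1/dᵢ = 1/f − 1/dₒ = 1/37.74 − 1/1416 = 0.0257909 mm⁻¹.
dᵢ = 1/0.0257909 ≈ 38.7734 mm.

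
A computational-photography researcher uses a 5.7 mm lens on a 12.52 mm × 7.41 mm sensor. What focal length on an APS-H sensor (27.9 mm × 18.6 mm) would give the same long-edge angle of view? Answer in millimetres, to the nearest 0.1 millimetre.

12.7 mm

Equal angle of view means equal width/f ratio, so f₂ = f₁ · (width₂/width₁) = 5.7 × 27.9/12.52.
f₂ = 5.7 × 2.22843 ≈ 12.702 mm.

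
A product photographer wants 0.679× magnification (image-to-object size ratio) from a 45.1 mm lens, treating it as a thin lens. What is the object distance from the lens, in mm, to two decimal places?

111.52 mm

With m = dᵢ/dₒ and 1/f = 1/dₒ + 1/dᵢ, substituting dᵢ = m·dₒ gives 1/f = (1 + 1/m)/dₒ, hence dₒ = f·(1 + 1/m).
dₒ = 45.1 × (1 + 1/0.679) = 45.1 × 2.47275 ≈ 111.521 mm.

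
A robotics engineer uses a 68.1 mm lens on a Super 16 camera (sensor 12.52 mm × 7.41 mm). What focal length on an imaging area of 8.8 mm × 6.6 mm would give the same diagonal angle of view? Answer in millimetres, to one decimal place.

Sensor diagonal = √(12.52² + 7.41²) = √211.6585 ≈ 14.5485 mm.
Sensor diagonal = √(8.8² + 6.6²) = √121.0000 ≈ 11.0000 mm.
Equal angle of view means equal diagonal/f ratio, so f₂ = f₁ · (diagonal₂/diagonal₁) = 68.1 × 11.0000/14.5485.
f₂ = 68.1 × 0.75609 ≈ 51.490 mm.

51.5 mm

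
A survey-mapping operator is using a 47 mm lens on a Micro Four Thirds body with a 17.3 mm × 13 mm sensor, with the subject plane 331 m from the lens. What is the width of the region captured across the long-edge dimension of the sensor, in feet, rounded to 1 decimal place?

dₒ: 331 m = 331000 mm.
Similar triangles through the lens centre give W/dₒ = w/dᵢ; with 1/f = 1/dₒ + 1/dᵢ this gives W = w·(dₒ − f)/f.
W = 17.3 mm × (331000 − 47) / 47 = 17.3 × 7041.5532 ≈ 121818.870 mm = 121818.870/304.8 ft = 399.668 ft.

399.7 ft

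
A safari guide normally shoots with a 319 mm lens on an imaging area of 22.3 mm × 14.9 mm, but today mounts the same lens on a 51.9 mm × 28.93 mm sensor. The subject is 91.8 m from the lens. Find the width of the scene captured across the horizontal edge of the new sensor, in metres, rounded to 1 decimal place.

The focal length stays 319 mm; the relevant sensor dimension is now w = 51.9 mm. Object distance dₒ = 91.8 m = 91800 mm.
Thin-lens field width W = w·(dₒ − f)/f = 51.9 × (91800 − 319)/319 ≈ 14883.586 mm = 14.8836 m.

14.9 m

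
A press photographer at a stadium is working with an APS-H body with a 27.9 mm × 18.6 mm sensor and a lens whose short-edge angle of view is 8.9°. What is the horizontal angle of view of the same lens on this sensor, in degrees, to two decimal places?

13.32°

From the short-edge AOV: f = 18.6 / (2·tan(4.45°)) = 18.6 / 0.15565 ≈ 119.5009 mm.
Horizontal AOV = 2·arctan(27.9 / (2 × 119.5009)) = 2·arctan(0.11674) ≈ 13.3166°.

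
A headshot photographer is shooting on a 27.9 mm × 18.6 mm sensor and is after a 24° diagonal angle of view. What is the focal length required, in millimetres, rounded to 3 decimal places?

Sensor diagonal = √(27.9² + 18.6²) = √1124.3700 ≈ 33.5316 mm.
From α = 2·arctan(d/2f) we get f = d / (2·tan(α/2)).
With d = 33.5316 mm and α/2 = 12°, tan(α/2) ≈ 0.21256, so f ≈ 33.5316 / 0.42511 ≈ 78.8770 mm.

78.877 mm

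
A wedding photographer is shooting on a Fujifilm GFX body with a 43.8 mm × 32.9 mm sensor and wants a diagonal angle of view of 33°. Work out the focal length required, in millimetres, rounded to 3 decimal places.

92.467 mm

Sensor diagonal = √(43.8² + 32.9²) = √3000.8500 ≈ 54.7800 mm.
From α = 2·arctan(d/2f) we get f = d / (2·tan(α/2)).
With d = 54.7800 mm and α/2 = 16.5°, tan(α/2) ≈ 0.29621, so f ≈ 54.7800 / 0.59243 ≈ 92.4671 mm.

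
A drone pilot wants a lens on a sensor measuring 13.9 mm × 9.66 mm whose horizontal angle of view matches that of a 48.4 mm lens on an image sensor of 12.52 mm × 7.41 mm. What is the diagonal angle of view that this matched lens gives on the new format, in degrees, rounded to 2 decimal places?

17.90°

Equal horizontal AOV ⇒ f₂ = f₁ · 13.9/12.52 = 48.4 × 1.11022 ≈ 53.7348 mm.
Sensor diagonal = √(13.9² + 9.66²) = √286.5256 ≈ 16.9271 mm.
Diagonal AOV on the new format = 2·arctan(16.9271 / (2 × 53.7348)) = 2·arctan(0.15751) ≈ 17.9017°.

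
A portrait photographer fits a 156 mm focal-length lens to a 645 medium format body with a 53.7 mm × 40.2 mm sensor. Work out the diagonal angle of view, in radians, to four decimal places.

Sensor diagonal = √(53.7² + 40.2²) = √4499.7300 ≈ 67.0800 mm.
Angle of view α = 2·arctan(d/2f) with d = 67.0800 mm and f = 156 mm.
d/2f = 0.21500; arctan(0.21500) ≈ 0.2118 rad, so α ≈ 0.4236 rad.

0.4236 rad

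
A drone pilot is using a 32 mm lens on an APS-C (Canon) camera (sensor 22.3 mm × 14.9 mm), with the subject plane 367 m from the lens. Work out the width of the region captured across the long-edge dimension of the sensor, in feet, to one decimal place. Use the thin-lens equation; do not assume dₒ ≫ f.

839.0 ft

dₒ: 367 m = 367000 mm.
Similar triangles through the lens centre give W/dₒ = w/dᵢ; with 1/f = 1/dₒ + 1/dᵢ this gives W = w·(dₒ − f)/f.
W = 22.3 mm × (367000 − 32) / 32 = 22.3 × 11467.7500 ≈ 255730.825 mm = 255730.825/304.8 ft = 839.012 ft.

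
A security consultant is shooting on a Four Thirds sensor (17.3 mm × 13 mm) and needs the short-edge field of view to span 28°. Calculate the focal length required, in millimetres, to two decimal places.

From α = 2·arctan(h/2f) we get f = h / (2·tan(α/2)).
With h = 13 mm and α/2 = 14°, tan(α/2) ≈ 0.24933, so f ≈ 13 / 0.49866 ≈ 26.0701 mm.

26.07 mm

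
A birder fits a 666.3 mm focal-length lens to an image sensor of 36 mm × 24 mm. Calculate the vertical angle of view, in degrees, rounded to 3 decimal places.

Angle of view α = 2·arctan(h/2f) with h = 24 mm and f = 666.3 mm.
h/2f = 0.01801; arctan(0.01801) ≈ 1.0318°, so α ≈ 2.0636°.

2.064°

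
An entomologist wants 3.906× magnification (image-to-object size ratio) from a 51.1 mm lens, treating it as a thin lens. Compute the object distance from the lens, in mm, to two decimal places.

With m = dᵢ/dₒ and 1/f = 1/dₒ + 1/dᵢ, substituting dᵢ = m·dₒ gives 1/f = (1 + 1/m)/dₒ, hence dₒ = f·(1 + 1/m).
dₒ = 51.1 × (1 + 1/3.906) = 51.1 × 1.25602 ≈ 64.182 mm.

64.18 mm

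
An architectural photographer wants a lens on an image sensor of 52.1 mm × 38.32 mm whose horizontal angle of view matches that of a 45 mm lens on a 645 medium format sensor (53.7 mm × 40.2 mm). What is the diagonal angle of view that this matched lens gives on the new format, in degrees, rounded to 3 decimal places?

73.053°

Equal horizontal AOV ⇒ f₂ = f₁ · 52.1/53.7 = 45 × 0.97020 ≈ 43.6592 mm.
Sensor diagonal = √(52.1² + 38.32²) = √4182.8324 ≈ 64.6748 mm.
Diagonal AOV on the new format = 2·arctan(64.6748 / (2 × 43.6592)) = 2·arctan(0.74068) ≈ 73.0530°.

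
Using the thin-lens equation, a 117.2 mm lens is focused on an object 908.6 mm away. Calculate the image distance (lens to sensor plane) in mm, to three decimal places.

134.556 mm

1/dᵢ = 1/f − 1/dₒ = 1/117.2 − 1/908.6 = 0.0074318 mm⁻¹.
dᵢ = 1/0.0074318 ≈ 134.5564 mm.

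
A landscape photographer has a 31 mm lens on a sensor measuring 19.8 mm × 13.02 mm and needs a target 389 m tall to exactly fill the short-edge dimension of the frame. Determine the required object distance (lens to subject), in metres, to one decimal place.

926.2 m

W: 389 m = 389000 mm.
Magnification m = h/W = dᵢ/dₒ; combined with 1/f = 1/dₒ + 1/dᵢ this gives dₒ = f·(1 + W/h).
dₒ = 31 mm × (1 + 389000/13.02) = 31 × 29878.1121 ≈ 926221.476 mm = 926.221 m.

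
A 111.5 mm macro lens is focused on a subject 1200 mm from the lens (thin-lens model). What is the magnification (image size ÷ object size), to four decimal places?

Thin lens: 1/f = 1/dₒ + 1/dᵢ → 1/dᵢ = 1/111.5 − 1/1200 = 0.0081353 mm⁻¹, so dᵢ ≈ 122.9215 mm.
Magnification m = dᵢ/dₒ = 122.9215/1200 ≈ 0.10243.

0.1024×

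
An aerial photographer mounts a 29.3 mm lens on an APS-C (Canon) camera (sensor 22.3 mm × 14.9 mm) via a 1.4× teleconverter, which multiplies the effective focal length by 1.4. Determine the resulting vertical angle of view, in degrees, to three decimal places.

20.588°

Effective focal length f = 29.3 × 1.4 = 41.02 mm.
α = 2·arctan(14.9 / (2 × 41.02)) = 2·arctan(0.18162) ≈ 20.5876°.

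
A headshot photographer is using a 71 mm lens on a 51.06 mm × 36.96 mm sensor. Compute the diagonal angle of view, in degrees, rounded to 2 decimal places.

47.87°

Sensor diagonal = √(51.06² + 36.96²) = √3973.1652 ≈ 63.0330 mm.
Angle of view α = 2·arctan(d/2f) with d = 63.0330 mm and f = 71 mm.
d/2f = 0.44389; arctan(0.44389) ≈ 23.9362°, so α ≈ 47.8724°.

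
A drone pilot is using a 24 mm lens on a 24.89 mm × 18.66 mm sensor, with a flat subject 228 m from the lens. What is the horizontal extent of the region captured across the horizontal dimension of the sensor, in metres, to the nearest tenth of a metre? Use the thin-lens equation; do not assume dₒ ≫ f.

236.4 m

dₒ: 228 m = 228000 mm.
Similar triangles through the lens centre give W/dₒ = w/dᵢ; with 1/f = 1/dₒ + 1/dᵢ this gives W = w·(dₒ − f)/f.
W = 24.89 mm × (228000 − 24) / 24 = 24.89 × 9499.0000 ≈ 236430.110 mm = 236.43 m.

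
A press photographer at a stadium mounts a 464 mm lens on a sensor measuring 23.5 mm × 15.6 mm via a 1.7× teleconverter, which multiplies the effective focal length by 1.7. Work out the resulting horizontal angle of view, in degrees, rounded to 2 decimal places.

Effective focal length f = 464 × 1.7 = 788.8 mm.
α = 2·arctan(23.5 / (2 × 788.8)) = 2·arctan(0.01490) ≈ 1.7068°.

1.71°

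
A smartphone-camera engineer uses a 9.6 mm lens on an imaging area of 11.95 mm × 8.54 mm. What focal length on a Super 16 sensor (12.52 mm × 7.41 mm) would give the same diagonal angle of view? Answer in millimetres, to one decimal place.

Sensor diagonal = √(11.95² + 8.54²) = √215.7341 ≈ 14.6879 mm.
Sensor diagonal = √(12.52² + 7.41²) = √211.6585 ≈ 14.5485 mm.
Equal angle of view means equal diagonal/f ratio, so f₂ = f₁ · (diagonal₂/diagonal₁) = 9.6 × 14.5485/14.6879.
f₂ = 9.6 × 0.99051 ≈ 9.509 mm.

9.5 mm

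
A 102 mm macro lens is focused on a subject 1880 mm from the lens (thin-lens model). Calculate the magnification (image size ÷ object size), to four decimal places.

Thin lens: 1/f = 1/dₒ + 1/dᵢ → 1/dᵢ = 1/102 − 1/1880 = 0.0092720 mm⁻¹, so dᵢ ≈ 107.8515 mm.
Magnification m = dᵢ/dₒ = 107.8515/1880 ≈ 0.05737.

0.0574×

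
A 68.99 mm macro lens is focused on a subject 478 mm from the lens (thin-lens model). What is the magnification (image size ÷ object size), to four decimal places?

Thin lens: 1/f = 1/dₒ + 1/dᵢ → 1/dᵢ = 1/68.99 − 1/478 = 0.0124028 mm⁻¹, so dᵢ ≈ 80.6269 mm.
Magnification m = dᵢ/dₒ = 80.6269/478 ≈ 0.16868.

0.1687×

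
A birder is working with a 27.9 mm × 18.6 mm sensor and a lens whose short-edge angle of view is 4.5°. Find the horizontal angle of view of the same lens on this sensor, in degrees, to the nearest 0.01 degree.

6.75°

From the short-edge AOV: f = 18.6 / (2·tan(2.25°)) = 18.6 / 0.07858 ≈ 236.7008 mm.
Horizontal AOV = 2·arctan(27.9 / (2 × 236.7008)) = 2·arctan(0.05894) ≈ 6.7457°.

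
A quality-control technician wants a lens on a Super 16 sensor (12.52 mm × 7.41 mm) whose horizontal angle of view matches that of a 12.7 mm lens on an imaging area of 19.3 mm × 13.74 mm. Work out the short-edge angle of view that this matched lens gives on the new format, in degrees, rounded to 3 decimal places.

Equal horizontal AOV ⇒ f₂ = f₁ · 12.52/19.3 = 12.7 × 0.64870 ≈ 8.2385 mm.
Short-edge AOV on the new format = 2·arctan(7.41 / (2 × 8.2385)) = 2·arctan(0.44972) ≈ 48.4283°.

48.428°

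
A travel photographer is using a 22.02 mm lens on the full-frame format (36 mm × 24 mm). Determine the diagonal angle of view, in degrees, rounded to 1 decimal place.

Sensor diagonal = √(36² + 24²) = √1872.0000 ≈ 43.2666 mm.
Angle of view α = 2·arctan(d/2f) with d = 43.2666 mm and f = 22.02 mm.
d/2f = 0.98244; arctan(0.98244) ≈ 44.4925°, so α ≈ 88.9849°.

89.0°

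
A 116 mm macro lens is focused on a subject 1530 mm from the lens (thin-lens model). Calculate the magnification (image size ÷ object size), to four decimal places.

0.0820×

Thin lens: 1/f = 1/dₒ + 1/dᵢ → 1/dᵢ = 1/116 − 1/1530 = 0.0079671 mm⁻¹, so dᵢ ≈ 125.5163 mm.
Magnification m = dᵢ/dₒ = 125.5163/1530 ≈ 0.08204.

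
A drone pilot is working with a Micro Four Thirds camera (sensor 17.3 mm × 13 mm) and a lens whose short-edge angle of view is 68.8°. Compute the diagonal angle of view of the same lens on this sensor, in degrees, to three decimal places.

97.475°

From the short-edge AOV: f = 13 / (2·tan(34.4°)) = 13 / 1.36943 ≈ 9.4930 mm.
Sensor diagonal = √(17.3² + 13²) = √468.2900 ≈ 21.6400 mm.
Diagonal AOV = 2·arctan(21.6400 / (2 × 9.4930)) = 2·arctan(1.13979) ≈ 97.4753°.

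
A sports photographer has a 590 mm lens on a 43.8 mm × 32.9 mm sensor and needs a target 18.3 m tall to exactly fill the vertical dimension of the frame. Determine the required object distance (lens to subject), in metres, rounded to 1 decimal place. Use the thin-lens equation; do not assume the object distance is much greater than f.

328.8 m

W: 18.3 m = 18300 mm.
Magnification m = h/W = dᵢ/dₒ; combined with 1/f = 1/dₒ + 1/dᵢ this gives dₒ = f·(1 + W/h).
dₒ = 590 mm × (1 + 18300/32.9) = 590 × 557.2310 ≈ 328766.292 mm = 328.766 m.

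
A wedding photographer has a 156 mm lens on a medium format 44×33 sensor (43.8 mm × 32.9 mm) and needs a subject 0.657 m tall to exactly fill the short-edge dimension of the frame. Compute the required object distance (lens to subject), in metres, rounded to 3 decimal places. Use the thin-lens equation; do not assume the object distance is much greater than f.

W: 0.657 m = 657 mm.
Magnification m = h/W = dᵢ/dₒ; combined with 1/f = 1/dₒ + 1/dᵢ this gives dₒ = f·(1 + W/h).
dₒ = 156 mm × (1 + 657/32.9) = 156 × 20.9696 ≈ 3271.258 mm = 3.27126 m.

3.271 m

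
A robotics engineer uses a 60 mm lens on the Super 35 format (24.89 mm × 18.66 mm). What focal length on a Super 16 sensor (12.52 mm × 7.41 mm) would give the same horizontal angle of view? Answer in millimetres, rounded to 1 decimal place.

30.2 mm

Equal angle of view means equal width/f ratio, so f₂ = f₁ · (width₂/width₁) = 60 × 12.52/24.89.
f₂ = 60 × 0.50301 ≈ 30.181 mm.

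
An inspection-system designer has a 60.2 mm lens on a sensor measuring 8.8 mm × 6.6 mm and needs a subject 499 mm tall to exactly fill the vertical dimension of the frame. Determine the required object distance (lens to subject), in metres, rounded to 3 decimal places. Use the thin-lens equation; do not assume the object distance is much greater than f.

4.612 m

Magnification m = h/W = dᵢ/dₒ; combined with 1/f = 1/dₒ + 1/dᵢ this gives dₒ = f·(1 + W/h).
dₒ = 60.2 mm × (1 + 499/6.6) = 60.2 × 76.6061 ≈ 4611.685 mm = 4.61168 m.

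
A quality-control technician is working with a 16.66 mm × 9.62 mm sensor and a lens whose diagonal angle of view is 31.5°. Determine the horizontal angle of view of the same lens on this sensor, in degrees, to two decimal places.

Sensor diagonal = √(16.66² + 9.62²) = √370.1000 ≈ 19.2380 mm.
From the diagonal AOV: f = 19.2380 / (2·tan(15.75°)) = 19.2380 / 0.56406 ≈ 34.1064 mm.
Horizontal AOV = 2·arctan(16.66 / (2 × 34.1064)) = 2·arctan(0.24424) ≈ 27.4500°.

27.45°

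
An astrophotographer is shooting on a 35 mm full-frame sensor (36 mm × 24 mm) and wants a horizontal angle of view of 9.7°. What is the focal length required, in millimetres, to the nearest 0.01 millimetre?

212.14 mm

From α = 2·arctan(w/2f) we get f = w / (2·tan(α/2)).
With w = 36 mm and α/2 = 4.85°, tan(α/2) ≈ 0.08485, so f ≈ 36 / 0.16970 ≈ 212.1360 mm.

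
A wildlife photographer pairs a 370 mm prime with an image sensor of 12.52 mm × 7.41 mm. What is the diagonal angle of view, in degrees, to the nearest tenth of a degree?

2.3°

Sensor diagonal = √(12.52² + 7.41²) = √211.6585 ≈ 14.5485 mm.
Angle of view α = 2·arctan(d/2f) with d = 14.5485 mm and f = 370 mm.
d/2f = 0.01966; arctan(0.01966) ≈ 1.1263°, so α ≈ 2.2526°.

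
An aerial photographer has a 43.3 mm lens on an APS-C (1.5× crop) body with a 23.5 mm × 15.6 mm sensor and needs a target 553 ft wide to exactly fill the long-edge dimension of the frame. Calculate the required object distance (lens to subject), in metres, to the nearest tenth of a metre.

310.6 m

W: 553 ft × 304.8 mm/ft = 168554.39 mm.
Magnification m = w/W = dᵢ/dₒ; combined with 1/f = 1/dₒ + 1/dᵢ this gives dₒ = f·(1 + W/w).
dₒ = 43.3 mm × (1 + 168554/23.5) = 43.3 × 7173.5274 ≈ 310613.738 mm = 310.614 m.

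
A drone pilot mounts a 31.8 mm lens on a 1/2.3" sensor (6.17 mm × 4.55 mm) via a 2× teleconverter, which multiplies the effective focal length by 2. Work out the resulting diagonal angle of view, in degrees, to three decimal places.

6.898°

Effective focal length f = 31.8 × 2 = 63.6 mm.
Sensor diagonal = √(6.17² + 4.55²) = √58.7714 ≈ 7.6663 mm.
α = 2·arctan(7.666 / (2 × 63.6)) = 2·arctan(0.06027) ≈ 6.8980°.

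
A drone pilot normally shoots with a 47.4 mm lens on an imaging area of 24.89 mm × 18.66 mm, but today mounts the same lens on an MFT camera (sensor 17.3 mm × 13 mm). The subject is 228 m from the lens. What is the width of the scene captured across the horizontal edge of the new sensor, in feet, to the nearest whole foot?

The focal length stays 47.4 mm; the relevant sensor dimension is now w = 17.3 mm. Object distance dₒ = 228 m = 228000 mm.
Thin-lens field width W = w·(dₒ − f)/f = 17.3 × (228000 − 47.4)/47.4 ≈ 83197.890 mm = 83197.890/304.8 ft = 272.959 ft.

273 ft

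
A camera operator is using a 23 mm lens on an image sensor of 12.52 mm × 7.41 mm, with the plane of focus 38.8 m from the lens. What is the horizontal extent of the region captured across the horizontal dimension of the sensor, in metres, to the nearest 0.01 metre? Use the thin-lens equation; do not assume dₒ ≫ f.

21.11 m

dₒ: 38.8 m = 38800 mm.
Similar triangles through the lens centre give W/dₒ = w/dᵢ; with 1/f = 1/dₒ + 1/dᵢ this gives W = w·(dₒ − f)/f.
W = 12.52 mm × (38800 − 23) / 23 = 12.52 × 1685.9565 ≈ 21108.176 mm = 21.1082 m.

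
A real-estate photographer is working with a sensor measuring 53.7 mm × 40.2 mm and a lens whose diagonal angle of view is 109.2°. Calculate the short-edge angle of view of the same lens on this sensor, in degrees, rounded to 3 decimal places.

80.280°

Sensor diagonal = √(53.7² + 40.2²) = √4499.7300 ≈ 67.0800 mm.
From the diagonal AOV: f = 67.0800 / (2·tan(54.6°)) = 67.0800 / 2.81427 ≈ 23.8356 mm.
Short-edge AOV = 2·arctan(40.2 / (2 × 23.8356)) = 2·arctan(0.84327) ≈ 80.2802°.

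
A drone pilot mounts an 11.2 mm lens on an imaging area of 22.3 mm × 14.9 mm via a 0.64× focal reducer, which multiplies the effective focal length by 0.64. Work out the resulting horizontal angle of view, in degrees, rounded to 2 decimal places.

Effective focal length f = 11.2 × 0.64 = 7.168 mm.
α = 2·arctan(22.3 / (2 × 7.168)) = 2·arctan(1.55552) ≈ 114.5285°.

114.53°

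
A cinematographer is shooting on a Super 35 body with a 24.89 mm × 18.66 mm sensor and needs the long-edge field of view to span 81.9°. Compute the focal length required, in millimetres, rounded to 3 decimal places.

14.342 mm

From α = 2·arctan(w/2f) we get f = w / (2·tan(α/2)).
With w = 24.89 mm and α/2 = 40.95°, tan(α/2) ≈ 0.86776, so f ≈ 24.89 / 1.73551 ≈ 14.3416 mm.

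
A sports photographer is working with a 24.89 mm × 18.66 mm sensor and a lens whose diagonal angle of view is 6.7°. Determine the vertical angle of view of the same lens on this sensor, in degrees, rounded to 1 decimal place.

Sensor diagonal = √(24.89² + 18.66²) = √967.7077 ≈ 31.1080 mm.
From the diagonal AOV: f = 31.1080 / (2·tan(3.35°)) = 31.1080 / 0.11707 ≈ 265.7202 mm.
Vertical AOV = 2·arctan(18.66 / (2 × 265.7202)) = 2·arctan(0.03511) ≈ 4.0219°.

4.0°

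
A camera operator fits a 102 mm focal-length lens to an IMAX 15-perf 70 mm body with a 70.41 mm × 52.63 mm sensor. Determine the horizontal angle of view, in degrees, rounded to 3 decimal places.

38.084°

Angle of view α = 2·arctan(w/2f) with w = 70.41 mm and f = 102 mm.
w/2f = 0.34515; arctan(0.34515) ≈ 19.0420°, so α ≈ 38.0839°.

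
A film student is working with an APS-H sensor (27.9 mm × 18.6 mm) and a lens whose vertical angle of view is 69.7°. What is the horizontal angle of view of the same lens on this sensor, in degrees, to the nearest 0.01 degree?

From the vertical AOV: f = 18.6 / (2·tan(34.85°)) = 18.6 / 1.39263 ≈ 13.3561 mm.
Horizontal AOV = 2·arctan(27.9 / (2 × 13.3561)) = 2·arctan(1.04447) ≈ 92.4921°.

92.49°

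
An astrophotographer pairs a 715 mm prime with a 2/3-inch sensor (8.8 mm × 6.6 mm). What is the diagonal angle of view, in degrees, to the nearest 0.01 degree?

0.88°

Sensor diagonal = √(8.8² + 6.6²) = √121.0000 ≈ 11.0000 mm.
Angle of view α = 2·arctan(d/2f) with d = 11.0000 mm and f = 715 mm.
d/2f = 0.00769; arctan(0.00769) ≈ 0.4407°, so α ≈ 0.8815°.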